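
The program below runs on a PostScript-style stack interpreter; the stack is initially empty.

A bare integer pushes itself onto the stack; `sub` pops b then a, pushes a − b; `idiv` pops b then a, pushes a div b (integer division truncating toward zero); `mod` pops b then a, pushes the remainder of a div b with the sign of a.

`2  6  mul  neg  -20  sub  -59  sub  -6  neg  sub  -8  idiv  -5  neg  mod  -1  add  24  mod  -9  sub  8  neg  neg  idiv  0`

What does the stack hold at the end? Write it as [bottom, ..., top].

[0, 0]

2    -> [2]
6    -> [2, 6]
mul  -> [12]
neg  -> [-12]
-20  -> [-12, -20]
sub  -> [8]
-59  -> [8, -59]
sub  -> [67]
-6   -> [67, -6]
neg  -> [67, 6]
sub  -> [61]
-8   -> [61, -8]
idiv -> [-7]
-5   -> [-7, -5]
neg  -> [-7, 5]
mod  -> [-2]
-1   -> [-2, -1]
add  -> [-3]
24   -> [-3, 24]
mod  -> [-3]
-9   -> [-3, -9]
sub  -> [6]
8    -> [6, 8]
neg  -> [6, -8]
neg  -> [6, 8]
idiv -> [0]
0    -> [0, 0]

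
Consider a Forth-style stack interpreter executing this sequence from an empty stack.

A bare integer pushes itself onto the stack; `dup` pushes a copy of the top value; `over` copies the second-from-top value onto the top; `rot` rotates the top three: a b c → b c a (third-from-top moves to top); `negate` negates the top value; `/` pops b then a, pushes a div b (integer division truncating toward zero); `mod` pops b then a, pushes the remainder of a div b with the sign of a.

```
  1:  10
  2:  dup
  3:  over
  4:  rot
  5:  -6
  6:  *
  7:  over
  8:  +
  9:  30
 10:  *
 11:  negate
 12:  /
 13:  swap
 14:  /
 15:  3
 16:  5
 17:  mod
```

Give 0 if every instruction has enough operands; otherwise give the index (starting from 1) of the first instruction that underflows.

10     → 10
dup    → 10 10
over   → 10 10 10
rot    → 10 10 10
-6     → 10 10 10 -6
*      → 10 10 -60
over   → 10 10 -60 10
+      → 10 10 -50
30     → 10 10 -50 30
*      → 10 10 -1500
negate → 10 10 1500
/      → 10 0
swap   → 0 10
/      → 0
3      → 0 3
5      → 0 3 5
mod    → 0 3

0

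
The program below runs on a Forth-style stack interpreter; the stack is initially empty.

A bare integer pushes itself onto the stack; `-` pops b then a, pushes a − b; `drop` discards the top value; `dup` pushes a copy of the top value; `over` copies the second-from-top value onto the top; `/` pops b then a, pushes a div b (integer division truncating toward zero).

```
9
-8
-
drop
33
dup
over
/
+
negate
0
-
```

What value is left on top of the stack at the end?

-34

9      -> 9
-8     -> 9 -8
-      -> 17
drop   -> (empty)
33     -> 33
dup    -> 33 33
over   -> 33 33 33
/      -> 33 1
+      -> 34
negate -> -34
0      -> -34 0
-      -> -34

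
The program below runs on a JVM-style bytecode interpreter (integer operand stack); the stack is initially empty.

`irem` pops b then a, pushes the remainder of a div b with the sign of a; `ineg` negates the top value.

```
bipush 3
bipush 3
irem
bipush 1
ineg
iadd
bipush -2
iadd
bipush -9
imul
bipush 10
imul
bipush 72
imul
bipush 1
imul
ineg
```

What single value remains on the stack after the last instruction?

bipush 3  -> 3
bipush 3  -> 3 3
irem      -> 0
bipush 1  -> 0 1
ineg      -> 0 -1
iadd      -> -1
bipush -2 -> -1 -2
iadd      -> -3
bipush -9 -> -3 -9
imul      -> 27
bipush 10 -> 27 10
imul      -> 270
bipush 72 -> 270 72
imul      -> 19440
bipush 1  -> 19440 1
imul      -> 19440
ineg      -> -19440

-19440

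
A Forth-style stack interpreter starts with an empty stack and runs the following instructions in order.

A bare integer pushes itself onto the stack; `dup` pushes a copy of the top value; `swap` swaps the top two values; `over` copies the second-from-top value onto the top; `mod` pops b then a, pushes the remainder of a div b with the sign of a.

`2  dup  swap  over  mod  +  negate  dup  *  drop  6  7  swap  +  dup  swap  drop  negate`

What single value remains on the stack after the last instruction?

2      : [2]
dup    : [2, 2]
swap   : [2, 2]
over   : [2, 2, 2]
mod    : [2, 0]
+      : [2]
negate : [-2]
dup    : [-2, -2]
*      : [4]
drop   : []
6      : [6]
7      : [6, 7]
swap   : [7, 6]
+      : [13]
dup    : [13, 13]
swap   : [13, 13]
drop   : [13]
negate : [-13]

-13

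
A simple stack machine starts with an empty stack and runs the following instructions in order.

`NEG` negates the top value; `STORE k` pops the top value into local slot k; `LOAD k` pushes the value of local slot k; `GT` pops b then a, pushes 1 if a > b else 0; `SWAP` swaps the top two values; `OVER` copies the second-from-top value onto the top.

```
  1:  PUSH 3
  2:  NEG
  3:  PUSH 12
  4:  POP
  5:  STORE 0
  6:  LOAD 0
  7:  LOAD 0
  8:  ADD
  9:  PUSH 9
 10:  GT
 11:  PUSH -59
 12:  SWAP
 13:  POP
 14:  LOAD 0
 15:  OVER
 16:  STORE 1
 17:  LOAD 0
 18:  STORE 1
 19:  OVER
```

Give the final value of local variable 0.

-3

PUSH 3   → 3
NEG      → -3
PUSH 12  → -3 12
POP      → -3
STORE 0  → (empty)
LOAD 0   → -3
LOAD 0   → -3 -3
ADD      → -6
PUSH 9   → -6 9
GT       → 0
PUSH -59 → 0 -59
SWAP     → -59 0
POP      → -59
LOAD 0   → -59 -3
OVER     → -59 -3 -59
STORE 1  → -59 -3
LOAD 0   → -59 -3 -3
STORE 1  → -59 -3
OVER     → -59 -3 -59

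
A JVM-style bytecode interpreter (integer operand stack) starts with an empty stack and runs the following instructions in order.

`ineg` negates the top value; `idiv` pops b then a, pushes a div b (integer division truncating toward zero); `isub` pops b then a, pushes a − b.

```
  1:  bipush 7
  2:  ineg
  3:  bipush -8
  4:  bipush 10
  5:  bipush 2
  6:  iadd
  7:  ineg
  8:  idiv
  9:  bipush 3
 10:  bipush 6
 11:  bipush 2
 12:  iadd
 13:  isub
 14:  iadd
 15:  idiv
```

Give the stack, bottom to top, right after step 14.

bipush 7  -> 7
ineg      -> -7
bipush -8 -> -7 -8
bipush 10 -> -7 -8 10
bipush 2  -> -7 -8 10 2
iadd      -> -7 -8 12
ineg      -> -7 -8 -12
idiv      -> -7 0
bipush 3  -> -7 0 3
bipush 6  -> -7 0 3 6
bipush 2  -> -7 0 3 6 2
iadd      -> -7 0 3 8
isub      -> -7 0 -5
iadd      -> -7 -5

[-7, -5]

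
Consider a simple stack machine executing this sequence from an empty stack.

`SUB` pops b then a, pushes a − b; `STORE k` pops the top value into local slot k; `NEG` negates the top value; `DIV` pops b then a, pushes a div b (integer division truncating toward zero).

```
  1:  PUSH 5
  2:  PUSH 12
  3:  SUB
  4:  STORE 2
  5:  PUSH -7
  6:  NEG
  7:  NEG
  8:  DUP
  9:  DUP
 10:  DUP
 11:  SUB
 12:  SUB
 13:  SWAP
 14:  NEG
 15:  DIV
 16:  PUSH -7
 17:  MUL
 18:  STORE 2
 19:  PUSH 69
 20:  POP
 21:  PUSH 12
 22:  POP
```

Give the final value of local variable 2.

PUSH 5  → 5
PUSH 12 → 5 12
SUB     → -7
STORE 2 → (empty)
PUSH -7 → -7
NEG     → 7
NEG     → -7
DUP     → -7 -7
DUP     → -7 -7 -7
DUP     → -7 -7 -7 -7
SUB     → -7 -7 0
SUB     → -7 -7
SWAP    → -7 -7
NEG     → -7 7
DIV     → -1
PUSH -7 → -1 -7
MUL     → 7
STORE 2 → (empty)
PUSH 69 → 69
POP     → (empty)
PUSH 12 → 12
POP     → (empty)

7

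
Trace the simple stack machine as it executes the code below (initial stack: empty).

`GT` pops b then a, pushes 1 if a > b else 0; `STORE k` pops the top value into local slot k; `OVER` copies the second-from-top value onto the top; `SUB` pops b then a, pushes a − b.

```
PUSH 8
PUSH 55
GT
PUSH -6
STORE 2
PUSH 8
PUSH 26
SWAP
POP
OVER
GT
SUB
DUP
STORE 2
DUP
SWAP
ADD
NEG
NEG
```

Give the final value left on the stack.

PUSH 8  → 8
PUSH 55 → 8 55
GT      → 0
PUSH -6 → 0 -6
STORE 2 → 0
PUSH 8  → 0 8
PUSH 26 → 0 8 26
SWAP    → 0 26 8
POP     → 0 26
OVER    → 0 26 0
GT      → 0 1
SUB     → -1
DUP     → -1 -1
STORE 2 → -1
DUP     → -1 -1
SWAP    → -1 -1
ADD     → -2
NEG     → 2
NEG     → -2

-2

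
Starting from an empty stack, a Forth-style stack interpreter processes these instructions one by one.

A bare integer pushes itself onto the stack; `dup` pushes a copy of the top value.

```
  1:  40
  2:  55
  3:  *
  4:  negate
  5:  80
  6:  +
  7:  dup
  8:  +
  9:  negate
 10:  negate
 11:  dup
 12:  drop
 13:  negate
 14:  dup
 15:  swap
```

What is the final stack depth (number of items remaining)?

40      40
55      40 55
*       2200
negate  -2200
80      -2200 80
+       -2120
dup     -2120 -2120
+       -4240
negate  4240
negate  -4240
dup     -4240 -4240
drop    -4240
negate  4240
dup     4240 4240
swap    4240 4240

2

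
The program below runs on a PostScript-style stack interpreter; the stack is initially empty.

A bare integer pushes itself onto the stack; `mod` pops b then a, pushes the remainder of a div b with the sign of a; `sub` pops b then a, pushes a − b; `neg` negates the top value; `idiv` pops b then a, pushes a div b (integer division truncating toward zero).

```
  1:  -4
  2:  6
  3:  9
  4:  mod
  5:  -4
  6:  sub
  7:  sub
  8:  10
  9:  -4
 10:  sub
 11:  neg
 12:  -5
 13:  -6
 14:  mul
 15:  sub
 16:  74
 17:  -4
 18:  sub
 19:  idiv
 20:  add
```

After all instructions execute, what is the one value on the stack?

-14

-4   -> -4
6    -> -4 6
9    -> -4 6 9
mod  -> -4 6
-4   -> -4 6 -4
sub  -> -4 10
sub  -> -14
10   -> -14 10
-4   -> -14 10 -4
sub  -> -14 14
neg  -> -14 -14
-5   -> -14 -14 -5
-6   -> -14 -14 -5 -6
mul  -> -14 -14 30
sub  -> -14 -44
74   -> -14 -44 74
-4   -> -14 -44 74 -4
sub  -> -14 -44 78
idiv -> -14 0
add  -> -14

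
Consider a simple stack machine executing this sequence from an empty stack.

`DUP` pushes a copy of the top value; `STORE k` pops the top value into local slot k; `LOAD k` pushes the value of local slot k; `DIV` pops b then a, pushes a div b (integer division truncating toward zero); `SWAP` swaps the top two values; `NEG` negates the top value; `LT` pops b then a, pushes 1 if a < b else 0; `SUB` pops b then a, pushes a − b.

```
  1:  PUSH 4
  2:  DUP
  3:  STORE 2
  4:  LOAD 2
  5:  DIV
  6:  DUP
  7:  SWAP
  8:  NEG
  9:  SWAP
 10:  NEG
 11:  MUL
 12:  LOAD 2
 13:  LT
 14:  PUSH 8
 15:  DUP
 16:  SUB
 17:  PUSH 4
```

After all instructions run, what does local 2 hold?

4

PUSH 4  : [4]
DUP     : [4, 4]
STORE 2 : [4]
LOAD 2  : [4, 4]
DIV     : [1]
DUP     : [1, 1]
SWAP    : [1, 1]
NEG     : [1, -1]
SWAP    : [-1, 1]
NEG     : [-1, -1]
MUL     : [1]
LOAD 2  : [1, 4]
LT      : [1]
PUSH 8  : [1, 8]
DUP     : [1, 8, 8]
SUB     : [1, 0]
PUSH 4  : [1, 0, 4]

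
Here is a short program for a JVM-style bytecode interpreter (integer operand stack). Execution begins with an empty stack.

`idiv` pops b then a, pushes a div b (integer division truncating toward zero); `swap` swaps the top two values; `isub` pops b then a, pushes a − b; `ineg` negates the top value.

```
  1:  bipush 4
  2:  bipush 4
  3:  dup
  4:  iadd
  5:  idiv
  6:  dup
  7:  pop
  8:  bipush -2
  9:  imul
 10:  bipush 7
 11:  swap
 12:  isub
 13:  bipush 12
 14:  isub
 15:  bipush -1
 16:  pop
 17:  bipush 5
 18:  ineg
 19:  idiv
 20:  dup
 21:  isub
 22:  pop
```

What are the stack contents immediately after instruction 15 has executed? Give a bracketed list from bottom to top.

bipush 4  -> [4]
bipush 4  -> [4, 4]
dup       -> [4, 4, 4]
iadd      -> [4, 8]
idiv      -> [0]
dup       -> [0, 0]
pop       -> [0]
bipush -2 -> [0, -2]
imul      -> [0]
bipush 7  -> [0, 7]
swap      -> [7, 0]
isub      -> [7]
bipush 12 -> [7, 12]
isub      -> [-5]
bipush -1 -> [-5, -1]

[-5, -1]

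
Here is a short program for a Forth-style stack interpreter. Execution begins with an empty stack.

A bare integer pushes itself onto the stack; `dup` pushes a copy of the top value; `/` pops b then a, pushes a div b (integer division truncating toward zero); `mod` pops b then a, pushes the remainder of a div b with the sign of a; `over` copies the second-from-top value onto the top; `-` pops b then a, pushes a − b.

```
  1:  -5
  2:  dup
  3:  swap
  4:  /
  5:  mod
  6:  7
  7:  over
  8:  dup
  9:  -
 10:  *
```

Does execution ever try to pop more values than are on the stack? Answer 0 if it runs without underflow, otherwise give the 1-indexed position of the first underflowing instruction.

-5   : -5
dup  : -5 -5
swap : -5 -5
/    : 1
mod  — needs 2 operands, stack has 1 → underflow

5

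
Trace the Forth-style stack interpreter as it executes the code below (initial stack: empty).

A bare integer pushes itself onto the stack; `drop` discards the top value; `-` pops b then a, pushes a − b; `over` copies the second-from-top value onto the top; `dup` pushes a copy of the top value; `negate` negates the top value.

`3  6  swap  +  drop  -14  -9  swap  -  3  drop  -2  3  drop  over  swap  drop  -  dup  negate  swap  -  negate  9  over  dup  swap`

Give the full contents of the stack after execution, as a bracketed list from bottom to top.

[0, 9, 0, 0]

3      : 3
6      : 3 6
swap   : 6 3
+      : 9
drop   : (empty)
-14    : -14
-9     : -14 -9
swap   : -9 -14
-      : 5
3      : 5 3
drop   : 5
-2     : 5 -2
3      : 5 -2 3
drop   : 5 -2
over   : 5 -2 5
swap   : 5 5 -2
drop   : 5 5
-      : 0
dup    : 0 0
negate : 0 0
swap   : 0 0
-      : 0
negate : 0
9      : 0 9
over   : 0 9 0
dup    : 0 9 0 0
swap   : 0 9 0 0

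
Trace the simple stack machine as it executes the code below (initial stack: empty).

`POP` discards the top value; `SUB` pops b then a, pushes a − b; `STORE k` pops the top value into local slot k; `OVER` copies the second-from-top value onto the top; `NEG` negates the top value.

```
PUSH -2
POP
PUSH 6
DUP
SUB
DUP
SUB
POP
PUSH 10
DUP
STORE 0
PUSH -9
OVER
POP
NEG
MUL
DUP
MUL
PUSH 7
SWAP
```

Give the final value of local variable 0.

10

PUSH -2 → -2
POP     → (empty)
PUSH 6  → 6
DUP     → 6 6
SUB     → 0
DUP     → 0 0
SUB     → 0
POP     → (empty)
PUSH 10 → 10
DUP     → 10 10
STORE 0 → 10
PUSH -9 → 10 -9
OVER    → 10 -9 10
POP     → 10 -9
NEG     → 10 9
MUL     → 90
DUP     → 90 90
MUL     → 8100
PUSH 7  → 8100 7
SWAP    → 7 8100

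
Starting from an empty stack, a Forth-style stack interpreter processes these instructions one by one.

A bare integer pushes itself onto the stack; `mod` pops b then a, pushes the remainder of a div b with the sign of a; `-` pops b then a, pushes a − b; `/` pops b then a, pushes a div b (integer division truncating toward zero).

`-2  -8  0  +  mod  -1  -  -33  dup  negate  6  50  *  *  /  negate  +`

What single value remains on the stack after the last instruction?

-1

-2     : -2
-8     : -2 -8
0      : -2 -8 0
+      : -2 -8
mod    : -2
-1     : -2 -1
-      : -1
-33    : -1 -33
dup    : -1 -33 -33
negate : -1 -33 33
6      : -1 -33 33 6
50     : -1 -33 33 6 50
*      : -1 -33 33 300
*      : -1 -33 9900
/      : -1 0
negate : -1 0
+      : -1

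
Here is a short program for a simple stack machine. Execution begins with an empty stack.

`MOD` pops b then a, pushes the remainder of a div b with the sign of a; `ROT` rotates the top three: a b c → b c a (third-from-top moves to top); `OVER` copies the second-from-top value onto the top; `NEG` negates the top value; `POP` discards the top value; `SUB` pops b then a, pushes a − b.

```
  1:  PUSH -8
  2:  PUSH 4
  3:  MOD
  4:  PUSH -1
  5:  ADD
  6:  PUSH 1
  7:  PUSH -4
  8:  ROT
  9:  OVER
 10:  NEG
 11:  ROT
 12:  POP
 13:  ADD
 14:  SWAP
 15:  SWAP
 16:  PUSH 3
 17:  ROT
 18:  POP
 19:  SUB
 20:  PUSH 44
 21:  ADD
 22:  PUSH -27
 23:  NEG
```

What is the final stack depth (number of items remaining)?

2

PUSH -8   -8
PUSH 4    -8 4
MOD       0
PUSH -1   0 -1
ADD       -1
PUSH 1    -1 1
PUSH -4   -1 1 -4
ROT       1 -4 -1
OVER      1 -4 -1 -4
NEG       1 -4 -1 4
ROT       1 -1 4 -4
POP       1 -1 4
ADD       1 3
SWAP      3 1
SWAP      1 3
PUSH 3    1 3 3
ROT       3 3 1
POP       3 3
SUB       0
PUSH 44   0 44
ADD       44
PUSH -27  44 -27
NEG       44 27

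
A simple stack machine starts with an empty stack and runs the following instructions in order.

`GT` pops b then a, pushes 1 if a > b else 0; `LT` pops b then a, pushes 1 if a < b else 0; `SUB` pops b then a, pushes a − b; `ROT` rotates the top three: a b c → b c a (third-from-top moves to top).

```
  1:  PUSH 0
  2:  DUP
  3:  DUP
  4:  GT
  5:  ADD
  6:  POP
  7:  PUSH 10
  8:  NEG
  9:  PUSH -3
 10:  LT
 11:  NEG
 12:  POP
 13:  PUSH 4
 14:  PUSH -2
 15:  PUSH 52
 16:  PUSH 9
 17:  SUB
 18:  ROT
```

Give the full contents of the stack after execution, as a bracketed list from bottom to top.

[-2, 43, 4]

PUSH 0   [0]
DUP      [0, 0]
DUP      [0, 0, 0]
GT       [0, 0]
ADD      [0]
POP      []
PUSH 10  [10]
NEG      [-10]
PUSH -3  [-10, -3]
LT       [1]
NEG      [-1]
POP      []
PUSH 4   [4]
PUSH -2  [4, -2]
PUSH 52  [4, -2, 52]
PUSH 9   [4, -2, 52, 9]
SUB      [4, -2, 43]
ROT      [-2, 43, 4]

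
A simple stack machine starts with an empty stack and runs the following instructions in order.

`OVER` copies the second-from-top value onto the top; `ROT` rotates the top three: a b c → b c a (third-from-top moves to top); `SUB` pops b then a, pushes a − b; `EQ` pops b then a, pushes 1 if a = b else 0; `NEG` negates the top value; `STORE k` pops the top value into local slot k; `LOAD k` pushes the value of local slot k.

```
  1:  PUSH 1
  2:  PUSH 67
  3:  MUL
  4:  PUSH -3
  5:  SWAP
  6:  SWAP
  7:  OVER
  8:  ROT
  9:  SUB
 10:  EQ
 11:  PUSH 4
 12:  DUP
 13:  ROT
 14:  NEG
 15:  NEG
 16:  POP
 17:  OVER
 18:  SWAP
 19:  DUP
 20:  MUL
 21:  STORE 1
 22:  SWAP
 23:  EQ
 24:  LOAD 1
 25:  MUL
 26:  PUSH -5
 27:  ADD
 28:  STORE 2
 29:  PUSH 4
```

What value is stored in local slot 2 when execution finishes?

11

PUSH 1  : [1]
PUSH 67 : [1, 67]
MUL     : [67]
PUSH -3 : [67, -3]
SWAP    : [-3, 67]
SWAP    : [67, -3]
OVER    : [67, -3, 67]
ROT     : [-3, 67, 67]
SUB     : [-3, 0]
EQ      : [0]
PUSH 4  : [0, 4]
DUP     : [0, 4, 4]
ROT     : [4, 4, 0]
NEG     : [4, 4, 0]
NEG     : [4, 4, 0]
POP     : [4, 4]
OVER    : [4, 4, 4]
SWAP    : [4, 4, 4]
DUP     : [4, 4, 4, 4]
MUL     : [4, 4, 16]
STORE 1 : [4, 4]
SWAP    : [4, 4]
EQ      : [1]
LOAD 1  : [1, 16]
MUL     : [16]
PUSH -5 : [16, -5]
ADD     : [11]
STORE 2 : []
PUSH 4  : [4]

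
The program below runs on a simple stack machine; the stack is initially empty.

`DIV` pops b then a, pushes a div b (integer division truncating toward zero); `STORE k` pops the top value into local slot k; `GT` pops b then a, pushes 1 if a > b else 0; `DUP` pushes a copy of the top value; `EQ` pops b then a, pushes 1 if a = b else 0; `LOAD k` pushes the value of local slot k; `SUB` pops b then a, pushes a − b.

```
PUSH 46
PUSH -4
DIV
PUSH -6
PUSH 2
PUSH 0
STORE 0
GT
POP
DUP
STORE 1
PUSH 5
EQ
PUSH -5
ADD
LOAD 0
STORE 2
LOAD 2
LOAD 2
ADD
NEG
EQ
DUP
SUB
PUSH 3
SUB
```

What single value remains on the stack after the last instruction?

PUSH 46 → 46
PUSH -4 → 46 -4
DIV     → -11
PUSH -6 → -11 -6
PUSH 2  → -11 -6 2
PUSH 0  → -11 -6 2 0
STORE 0 → -11 -6 2
GT      → -11 0
POP     → -11
DUP     → -11 -11
STORE 1 → -11
PUSH 5  → -11 5
EQ      → 0
PUSH -5 → 0 -5
ADD     → -5
LOAD 0  → -5 0
STORE 2 → -5
LOAD 2  → -5 0
LOAD 2  → -5 0 0
ADD     → -5 0
NEG     → -5 0
EQ      → 0
DUP     → 0 0
SUB     → 0
PUSH 3  → 0 3
SUB     → -3

-3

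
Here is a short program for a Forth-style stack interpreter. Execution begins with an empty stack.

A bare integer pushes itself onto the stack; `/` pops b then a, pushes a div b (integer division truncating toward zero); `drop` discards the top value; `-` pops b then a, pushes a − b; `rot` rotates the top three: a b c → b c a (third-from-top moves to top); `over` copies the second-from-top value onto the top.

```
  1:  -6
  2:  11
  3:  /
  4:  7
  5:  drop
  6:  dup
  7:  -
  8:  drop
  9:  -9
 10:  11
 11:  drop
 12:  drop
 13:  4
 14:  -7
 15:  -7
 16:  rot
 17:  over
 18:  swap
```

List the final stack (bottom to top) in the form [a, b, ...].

-6   → -6
11   → -6 11
/    → 0
7    → 0 7
drop → 0
dup  → 0 0
-    → 0
drop → (empty)
-9   → -9
11   → -9 11
drop → -9
drop → (empty)
4    → 4
-7   → 4 -7
-7   → 4 -7 -7
rot  → -7 -7 4
over → -7 -7 4 -7
swap → -7 -7 -7 4

[-7, -7, -7, 4]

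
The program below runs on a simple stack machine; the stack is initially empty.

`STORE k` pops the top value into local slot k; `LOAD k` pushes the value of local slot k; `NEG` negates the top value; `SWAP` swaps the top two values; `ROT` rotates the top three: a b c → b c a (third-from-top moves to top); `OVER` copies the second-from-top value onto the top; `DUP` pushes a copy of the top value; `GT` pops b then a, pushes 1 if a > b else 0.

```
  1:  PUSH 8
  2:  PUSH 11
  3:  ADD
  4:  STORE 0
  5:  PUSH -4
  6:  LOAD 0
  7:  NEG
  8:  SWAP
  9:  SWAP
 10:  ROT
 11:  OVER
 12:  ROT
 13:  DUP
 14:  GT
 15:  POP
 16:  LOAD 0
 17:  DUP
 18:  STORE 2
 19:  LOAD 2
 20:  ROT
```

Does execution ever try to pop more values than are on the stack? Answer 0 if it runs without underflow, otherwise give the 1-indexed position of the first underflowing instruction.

10

PUSH 8   [8]
PUSH 11  [8, 11]
ADD      [19]
STORE 0  []
PUSH -4  [-4]
LOAD 0   [-4, 19]
NEG      [-4, -19]
SWAP     [-19, -4]
SWAP     [-4, -19]
ROT  — needs 3 operands, stack has 2 → underflow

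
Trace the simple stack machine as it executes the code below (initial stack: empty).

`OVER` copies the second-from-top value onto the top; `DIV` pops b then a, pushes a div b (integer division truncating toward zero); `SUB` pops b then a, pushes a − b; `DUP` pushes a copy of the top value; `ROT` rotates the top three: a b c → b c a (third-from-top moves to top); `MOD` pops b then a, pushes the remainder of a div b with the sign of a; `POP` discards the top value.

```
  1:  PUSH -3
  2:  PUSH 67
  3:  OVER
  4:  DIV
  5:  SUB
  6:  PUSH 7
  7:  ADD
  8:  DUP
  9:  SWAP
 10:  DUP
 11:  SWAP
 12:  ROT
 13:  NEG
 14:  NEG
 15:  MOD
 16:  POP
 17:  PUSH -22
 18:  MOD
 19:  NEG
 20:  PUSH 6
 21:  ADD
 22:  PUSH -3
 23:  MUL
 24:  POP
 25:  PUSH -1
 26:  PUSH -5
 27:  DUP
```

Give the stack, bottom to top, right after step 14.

PUSH -3  -3
PUSH 67  -3 67
OVER     -3 67 -3
DIV      -3 -22
SUB      19
PUSH 7   19 7
ADD      26
DUP      26 26
SWAP     26 26
DUP      26 26 26
SWAP     26 26 26
ROT      26 26 26
NEG      26 26 -26
NEG      26 26 26

[26, 26, 26]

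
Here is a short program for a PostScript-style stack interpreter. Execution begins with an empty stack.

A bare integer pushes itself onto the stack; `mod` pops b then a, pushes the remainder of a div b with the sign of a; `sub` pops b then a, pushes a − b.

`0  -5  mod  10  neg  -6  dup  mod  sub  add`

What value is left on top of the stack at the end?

0   : 0
-5  : 0 -5
mod : 0
10  : 0 10
neg : 0 -10
-6  : 0 -10 -6
dup : 0 -10 -6 -6
mod : 0 -10 0
sub : 0 -10
add : -10

-10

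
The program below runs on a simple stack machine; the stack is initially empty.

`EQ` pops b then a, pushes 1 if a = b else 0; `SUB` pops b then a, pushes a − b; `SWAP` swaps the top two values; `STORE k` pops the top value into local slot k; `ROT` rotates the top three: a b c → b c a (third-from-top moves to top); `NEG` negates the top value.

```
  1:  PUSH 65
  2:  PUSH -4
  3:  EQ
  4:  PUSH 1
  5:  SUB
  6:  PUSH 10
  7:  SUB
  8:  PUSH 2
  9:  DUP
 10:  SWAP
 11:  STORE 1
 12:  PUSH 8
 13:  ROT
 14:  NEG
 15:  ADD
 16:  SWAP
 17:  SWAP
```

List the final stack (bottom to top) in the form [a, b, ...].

PUSH 65  [65]
PUSH -4  [65, -4]
EQ       [0]
PUSH 1   [0, 1]
SUB      [-1]
PUSH 10  [-1, 10]
SUB      [-11]
PUSH 2   [-11, 2]
DUP      [-11, 2, 2]
SWAP     [-11, 2, 2]
STORE 1  [-11, 2]
PUSH 8   [-11, 2, 8]
ROT      [2, 8, -11]
NEG      [2, 8, 11]
ADD      [2, 19]
SWAP     [19, 2]
SWAP     [2, 19]

[2, 19]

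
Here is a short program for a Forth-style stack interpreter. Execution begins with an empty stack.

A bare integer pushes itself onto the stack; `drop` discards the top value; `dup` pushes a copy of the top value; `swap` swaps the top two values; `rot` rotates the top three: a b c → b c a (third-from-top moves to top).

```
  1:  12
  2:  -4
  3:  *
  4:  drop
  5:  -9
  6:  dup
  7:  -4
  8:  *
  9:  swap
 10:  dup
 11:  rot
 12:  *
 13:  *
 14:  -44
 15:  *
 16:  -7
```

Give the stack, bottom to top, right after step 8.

[-9, 36]

12   : 12
-4   : 12 -4
*    : -48
drop : (empty)
-9   : -9
dup  : -9 -9
-4   : -9 -9 -4
*    : -9 36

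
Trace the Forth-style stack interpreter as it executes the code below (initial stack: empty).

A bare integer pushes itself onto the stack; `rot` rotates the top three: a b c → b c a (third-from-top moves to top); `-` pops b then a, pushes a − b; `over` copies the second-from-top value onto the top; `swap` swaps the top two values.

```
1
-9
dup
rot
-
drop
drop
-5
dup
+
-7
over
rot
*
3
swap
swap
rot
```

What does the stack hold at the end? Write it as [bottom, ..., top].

1    -> 1
-9   -> 1 -9
dup  -> 1 -9 -9
rot  -> -9 -9 1
-    -> -9 -10
drop -> -9
drop -> (empty)
-5   -> -5
dup  -> -5 -5
+    -> -10
-7   -> -10 -7
over -> -10 -7 -10
rot  -> -7 -10 -10
*    -> -7 100
3    -> -7 100 3
swap -> -7 3 100
swap -> -7 100 3
rot  -> 100 3 -7

[100, 3, -7]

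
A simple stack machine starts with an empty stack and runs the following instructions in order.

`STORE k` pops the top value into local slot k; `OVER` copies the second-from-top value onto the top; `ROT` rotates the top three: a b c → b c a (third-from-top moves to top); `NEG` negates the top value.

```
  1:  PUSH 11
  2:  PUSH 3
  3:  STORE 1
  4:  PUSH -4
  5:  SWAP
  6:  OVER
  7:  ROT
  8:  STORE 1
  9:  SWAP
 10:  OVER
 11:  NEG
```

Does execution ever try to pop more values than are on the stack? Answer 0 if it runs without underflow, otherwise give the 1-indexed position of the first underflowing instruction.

0

PUSH 11 -> 11
PUSH 3  -> 11 3
STORE 1 -> 11
PUSH -4 -> 11 -4
SWAP    -> -4 11
OVER    -> -4 11 -4
ROT     -> 11 -4 -4
STORE 1 -> 11 -4
SWAP    -> -4 11
OVER    -> -4 11 -4
NEG     -> -4 11 4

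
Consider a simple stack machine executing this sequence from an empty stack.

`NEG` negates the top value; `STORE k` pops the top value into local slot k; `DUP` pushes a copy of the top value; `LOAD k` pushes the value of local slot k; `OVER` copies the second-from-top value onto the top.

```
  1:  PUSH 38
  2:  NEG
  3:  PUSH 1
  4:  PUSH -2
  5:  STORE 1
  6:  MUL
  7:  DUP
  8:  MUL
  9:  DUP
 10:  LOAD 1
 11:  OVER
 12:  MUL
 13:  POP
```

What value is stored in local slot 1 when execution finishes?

PUSH 38 -> [38]
NEG     -> [-38]
PUSH 1  -> [-38, 1]
PUSH -2 -> [-38, 1, -2]
STORE 1 -> [-38, 1]
MUL     -> [-38]
DUP     -> [-38, -38]
MUL     -> [1444]
DUP     -> [1444, 1444]
LOAD 1  -> [1444, 1444, -2]
OVER    -> [1444, 1444, -2, 1444]
MUL     -> [1444, 1444, -2888]
POP     -> [1444, 1444]

-2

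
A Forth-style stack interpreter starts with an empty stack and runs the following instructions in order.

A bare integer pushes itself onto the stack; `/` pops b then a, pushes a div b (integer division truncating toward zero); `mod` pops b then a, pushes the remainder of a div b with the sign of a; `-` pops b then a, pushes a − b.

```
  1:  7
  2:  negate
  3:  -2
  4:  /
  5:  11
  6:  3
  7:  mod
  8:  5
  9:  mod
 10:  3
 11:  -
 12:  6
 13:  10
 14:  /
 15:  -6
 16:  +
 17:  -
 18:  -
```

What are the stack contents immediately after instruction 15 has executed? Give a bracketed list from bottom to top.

7       7
negate  -7
-2      -7 -2
/       3
11      3 11
3       3 11 3
mod     3 2
5       3 2 5
mod     3 2
3       3 2 3
-       3 -1
6       3 -1 6
10      3 -1 6 10
/       3 -1 0
-6      3 -1 0 -6

[3, -1, 0, -6]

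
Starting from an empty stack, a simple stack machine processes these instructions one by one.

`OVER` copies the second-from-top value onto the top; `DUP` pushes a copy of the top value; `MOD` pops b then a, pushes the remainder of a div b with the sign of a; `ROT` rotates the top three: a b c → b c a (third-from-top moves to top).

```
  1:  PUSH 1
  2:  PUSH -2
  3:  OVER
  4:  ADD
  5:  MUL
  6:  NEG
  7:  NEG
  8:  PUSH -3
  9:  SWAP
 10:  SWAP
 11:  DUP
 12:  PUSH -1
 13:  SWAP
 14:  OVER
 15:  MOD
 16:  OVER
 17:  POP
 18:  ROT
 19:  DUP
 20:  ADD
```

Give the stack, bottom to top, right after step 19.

[-1, -1, 0, -3, -3]

PUSH 1   [1]
PUSH -2  [1, -2]
OVER     [1, -2, 1]
ADD      [1, -1]
MUL      [-1]
NEG      [1]
NEG      [-1]
PUSH -3  [-1, -3]
SWAP     [-3, -1]
SWAP     [-1, -3]
DUP      [-1, -3, -3]
PUSH -1  [-1, -3, -3, -1]
SWAP     [-1, -3, -1, -3]
OVER     [-1, -3, -1, -3, -1]
MOD      [-1, -3, -1, 0]
OVER     [-1, -3, -1, 0, -1]
POP      [-1, -3, -1, 0]
ROT      [-1, -1, 0, -3]
DUP      [-1, -1, 0, -3, -3]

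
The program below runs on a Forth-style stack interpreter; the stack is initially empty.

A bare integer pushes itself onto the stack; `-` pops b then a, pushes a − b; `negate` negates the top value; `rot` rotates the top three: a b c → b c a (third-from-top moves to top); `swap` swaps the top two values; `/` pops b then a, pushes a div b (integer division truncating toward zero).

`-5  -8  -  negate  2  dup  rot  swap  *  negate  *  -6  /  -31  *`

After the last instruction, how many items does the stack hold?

-5     → [-5]
-8     → [-5, -8]
-      → [3]
negate → [-3]
2      → [-3, 2]
dup    → [-3, 2, 2]
rot    → [2, 2, -3]
swap   → [2, -3, 2]
*      → [2, -6]
negate → [2, 6]
*      → [12]
-6     → [12, -6]
/      → [-2]
-31    → [-2, -31]
*      → [62]

1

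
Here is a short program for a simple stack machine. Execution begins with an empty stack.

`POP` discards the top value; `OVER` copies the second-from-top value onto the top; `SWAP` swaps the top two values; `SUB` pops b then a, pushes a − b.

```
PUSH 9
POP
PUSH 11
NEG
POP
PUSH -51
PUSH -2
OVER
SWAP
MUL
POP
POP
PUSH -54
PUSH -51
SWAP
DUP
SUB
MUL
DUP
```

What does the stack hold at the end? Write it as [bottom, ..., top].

PUSH 9    9
POP       (empty)
PUSH 11   11
NEG       -11
POP       (empty)
PUSH -51  -51
PUSH -2   -51 -2
OVER      -51 -2 -51
SWAP      -51 -51 -2
MUL       -51 102
POP       -51
POP       (empty)
PUSH -54  -54
PUSH -51  -54 -51
SWAP      -51 -54
DUP       -51 -54 -54
SUB       -51 0
MUL       0
DUP       0 0

[0, 0]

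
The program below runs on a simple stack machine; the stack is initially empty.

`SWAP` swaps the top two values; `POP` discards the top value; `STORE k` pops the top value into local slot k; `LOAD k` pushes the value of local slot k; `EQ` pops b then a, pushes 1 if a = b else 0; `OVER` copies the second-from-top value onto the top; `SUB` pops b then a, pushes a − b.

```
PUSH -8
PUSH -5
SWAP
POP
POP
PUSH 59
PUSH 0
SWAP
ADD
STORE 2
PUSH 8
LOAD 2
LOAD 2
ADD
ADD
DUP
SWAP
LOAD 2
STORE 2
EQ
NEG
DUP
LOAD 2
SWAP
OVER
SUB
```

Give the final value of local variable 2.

59

PUSH -8 : -8
PUSH -5 : -8 -5
SWAP    : -5 -8
POP     : -5
POP     : (empty)
PUSH 59 : 59
PUSH 0  : 59 0
SWAP    : 0 59
ADD     : 59
STORE 2 : (empty)
PUSH 8  : 8
LOAD 2  : 8 59
LOAD 2  : 8 59 59
ADD     : 8 118
ADD     : 126
DUP     : 126 126
SWAP    : 126 126
LOAD 2  : 126 126 59
STORE 2 : 126 126
EQ      : 1
NEG     : -1
DUP     : -1 -1
LOAD 2  : -1 -1 59
SWAP    : -1 59 -1
OVER    : -1 59 -1 59
SUB     : -1 59 -60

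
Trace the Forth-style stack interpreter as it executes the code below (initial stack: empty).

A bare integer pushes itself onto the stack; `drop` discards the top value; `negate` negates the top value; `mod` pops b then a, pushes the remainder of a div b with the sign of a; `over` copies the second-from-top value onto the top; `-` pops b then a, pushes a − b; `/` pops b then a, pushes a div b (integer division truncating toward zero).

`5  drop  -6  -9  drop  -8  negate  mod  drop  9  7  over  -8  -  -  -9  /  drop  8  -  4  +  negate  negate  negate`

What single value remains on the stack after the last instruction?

5      → 5
drop   → (empty)
-6     → -6
-9     → -6 -9
drop   → -6
-8     → -6 -8
negate → -6 8
mod    → -6
drop   → (empty)
9      → 9
7      → 9 7
over   → 9 7 9
-8     → 9 7 9 -8
-      → 9 7 17
-      → 9 -10
-9     → 9 -10 -9
/      → 9 1
drop   → 9
8      → 9 8
-      → 1
4      → 1 4
+      → 5
negate → -5
negate → 5
negate → -5

-5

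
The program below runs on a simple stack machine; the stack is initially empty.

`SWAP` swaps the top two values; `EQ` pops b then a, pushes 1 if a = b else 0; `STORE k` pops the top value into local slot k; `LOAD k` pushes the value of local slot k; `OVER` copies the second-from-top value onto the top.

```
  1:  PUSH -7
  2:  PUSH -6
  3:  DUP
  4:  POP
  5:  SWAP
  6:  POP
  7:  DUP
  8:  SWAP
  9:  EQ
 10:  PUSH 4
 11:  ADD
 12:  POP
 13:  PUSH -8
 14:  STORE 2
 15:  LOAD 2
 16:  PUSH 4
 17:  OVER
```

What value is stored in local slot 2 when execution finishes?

-8

PUSH -7 -> [-7]
PUSH -6 -> [-7, -6]
DUP     -> [-7, -6, -6]
POP     -> [-7, -6]
SWAP    -> [-6, -7]
POP     -> [-6]
DUP     -> [-6, -6]
SWAP    -> [-6, -6]
EQ      -> [1]
PUSH 4  -> [1, 4]
ADD     -> [5]
POP     -> []
PUSH -8 -> [-8]
STORE 2 -> []
LOAD 2  -> [-8]
PUSH 4  -> [-8, 4]
OVER    -> [-8, 4, -8]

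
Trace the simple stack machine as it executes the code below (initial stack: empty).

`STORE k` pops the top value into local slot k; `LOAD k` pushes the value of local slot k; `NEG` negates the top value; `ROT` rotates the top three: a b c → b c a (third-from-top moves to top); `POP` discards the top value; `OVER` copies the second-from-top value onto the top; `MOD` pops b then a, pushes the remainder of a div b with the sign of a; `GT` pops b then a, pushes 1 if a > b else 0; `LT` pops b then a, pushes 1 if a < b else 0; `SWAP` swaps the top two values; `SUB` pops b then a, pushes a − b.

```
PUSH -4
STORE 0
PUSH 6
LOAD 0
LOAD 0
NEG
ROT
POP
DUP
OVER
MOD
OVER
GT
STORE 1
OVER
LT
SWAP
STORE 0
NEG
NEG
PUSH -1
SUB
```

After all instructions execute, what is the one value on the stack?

1

PUSH -4 -> [-4]
STORE 0 -> []
PUSH 6  -> [6]
LOAD 0  -> [6, -4]
LOAD 0  -> [6, -4, -4]
NEG     -> [6, -4, 4]
ROT     -> [-4, 4, 6]
POP     -> [-4, 4]
DUP     -> [-4, 4, 4]
OVER    -> [-4, 4, 4, 4]
MOD     -> [-4, 4, 0]
OVER    -> [-4, 4, 0, 4]
GT      -> [-4, 4, 0]
STORE 1 -> [-4, 4]
OVER    -> [-4, 4, -4]
LT      -> [-4, 0]
SWAP    -> [0, -4]
STORE 0 -> [0]
NEG     -> [0]
NEG     -> [0]
PUSH -1 -> [0, -1]
SUB     -> [1]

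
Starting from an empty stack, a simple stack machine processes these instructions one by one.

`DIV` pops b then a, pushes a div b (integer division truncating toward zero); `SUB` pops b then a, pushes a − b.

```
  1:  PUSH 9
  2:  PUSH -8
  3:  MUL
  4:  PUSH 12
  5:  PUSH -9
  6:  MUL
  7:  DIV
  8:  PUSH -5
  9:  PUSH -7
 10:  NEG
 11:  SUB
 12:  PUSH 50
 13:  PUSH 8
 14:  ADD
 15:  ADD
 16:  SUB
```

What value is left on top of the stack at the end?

PUSH 9  → 9
PUSH -8 → 9 -8
MUL     → -72
PUSH 12 → -72 12
PUSH -9 → -72 12 -9
MUL     → -72 -108
DIV     → 0
PUSH -5 → 0 -5
PUSH -7 → 0 -5 -7
NEG     → 0 -5 7
SUB     → 0 -12
PUSH 50 → 0 -12 50
PUSH 8  → 0 -12 50 8
ADD     → 0 -12 58
ADD     → 0 46
SUB     → -46

-46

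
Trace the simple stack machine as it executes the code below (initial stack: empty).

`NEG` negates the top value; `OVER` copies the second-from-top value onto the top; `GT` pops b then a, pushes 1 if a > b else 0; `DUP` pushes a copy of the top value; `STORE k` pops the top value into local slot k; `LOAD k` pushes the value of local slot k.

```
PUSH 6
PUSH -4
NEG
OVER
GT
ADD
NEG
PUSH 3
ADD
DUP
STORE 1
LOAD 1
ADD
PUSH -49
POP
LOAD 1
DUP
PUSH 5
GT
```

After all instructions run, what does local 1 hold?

-3

PUSH 6    [6]
PUSH -4   [6, -4]
NEG       [6, 4]
OVER      [6, 4, 6]
GT        [6, 0]
ADD       [6]
NEG       [-6]
PUSH 3    [-6, 3]
ADD       [-3]
DUP       [-3, -3]
STORE 1   [-3]
LOAD 1    [-3, -3]
ADD       [-6]
PUSH -49  [-6, -49]
POP       [-6]
LOAD 1    [-6, -3]
DUP       [-6, -3, -3]
PUSH 5    [-6, -3, -3, 5]
GT        [-6, -3, 0]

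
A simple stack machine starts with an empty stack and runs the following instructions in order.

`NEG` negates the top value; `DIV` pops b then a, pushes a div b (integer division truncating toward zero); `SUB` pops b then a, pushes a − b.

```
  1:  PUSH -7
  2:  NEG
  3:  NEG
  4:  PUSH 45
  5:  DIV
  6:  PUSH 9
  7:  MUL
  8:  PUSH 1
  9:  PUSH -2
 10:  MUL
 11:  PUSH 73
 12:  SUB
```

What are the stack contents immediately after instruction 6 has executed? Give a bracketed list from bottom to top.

[0, 9]

PUSH -7 → -7
NEG     → 7
NEG     → -7
PUSH 45 → -7 45
DIV     → 0
PUSH 9  → 0 9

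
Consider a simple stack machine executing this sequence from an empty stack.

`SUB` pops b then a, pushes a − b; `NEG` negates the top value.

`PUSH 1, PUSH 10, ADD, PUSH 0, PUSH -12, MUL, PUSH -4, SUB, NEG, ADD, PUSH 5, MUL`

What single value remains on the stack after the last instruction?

PUSH 1   : 1
PUSH 10  : 1 10
ADD      : 11
PUSH 0   : 11 0
PUSH -12 : 11 0 -12
MUL      : 11 0
PUSH -4  : 11 0 -4
SUB      : 11 4
NEG      : 11 -4
ADD      : 7
PUSH 5   : 7 5
MUL      : 35

35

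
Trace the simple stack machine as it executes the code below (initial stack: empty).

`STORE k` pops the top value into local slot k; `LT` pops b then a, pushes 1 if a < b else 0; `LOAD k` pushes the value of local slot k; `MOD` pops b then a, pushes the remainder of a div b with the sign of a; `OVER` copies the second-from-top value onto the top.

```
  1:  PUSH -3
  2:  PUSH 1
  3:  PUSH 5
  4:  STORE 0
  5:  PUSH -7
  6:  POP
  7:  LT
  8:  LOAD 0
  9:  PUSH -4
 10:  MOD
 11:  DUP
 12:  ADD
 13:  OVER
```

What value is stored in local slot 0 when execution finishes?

PUSH -3 -> [-3]
PUSH 1  -> [-3, 1]
PUSH 5  -> [-3, 1, 5]
STORE 0 -> [-3, 1]
PUSH -7 -> [-3, 1, -7]
POP     -> [-3, 1]
LT      -> [1]
LOAD 0  -> [1, 5]
PUSH -4 -> [1, 5, -4]
MOD     -> [1, 1]
DUP     -> [1, 1, 1]
ADD     -> [1, 2]
OVER    -> [1, 2, 1]

5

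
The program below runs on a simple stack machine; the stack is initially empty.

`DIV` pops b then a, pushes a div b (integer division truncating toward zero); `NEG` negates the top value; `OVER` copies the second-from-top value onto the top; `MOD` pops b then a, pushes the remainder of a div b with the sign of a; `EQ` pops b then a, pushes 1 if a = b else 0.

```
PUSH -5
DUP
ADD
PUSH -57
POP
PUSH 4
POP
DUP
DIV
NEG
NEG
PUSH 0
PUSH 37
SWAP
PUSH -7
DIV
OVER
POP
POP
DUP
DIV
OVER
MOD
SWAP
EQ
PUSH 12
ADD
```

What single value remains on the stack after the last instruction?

12

PUSH -5  -> -5
DUP      -> -5 -5
ADD      -> -10
PUSH -57 -> -10 -57
POP      -> -10
PUSH 4   -> -10 4
POP      -> -10
DUP      -> -10 -10
DIV      -> 1
NEG      -> -1
NEG      -> 1
PUSH 0   -> 1 0
PUSH 37  -> 1 0 37
SWAP     -> 1 37 0
PUSH -7  -> 1 37 0 -7
DIV      -> 1 37 0
OVER     -> 1 37 0 37
POP      -> 1 37 0
POP      -> 1 37
DUP      -> 1 37 37
DIV      -> 1 1
OVER     -> 1 1 1
MOD      -> 1 0
SWAP     -> 0 1
EQ       -> 0
PUSH 12  -> 0 12
ADD      -> 12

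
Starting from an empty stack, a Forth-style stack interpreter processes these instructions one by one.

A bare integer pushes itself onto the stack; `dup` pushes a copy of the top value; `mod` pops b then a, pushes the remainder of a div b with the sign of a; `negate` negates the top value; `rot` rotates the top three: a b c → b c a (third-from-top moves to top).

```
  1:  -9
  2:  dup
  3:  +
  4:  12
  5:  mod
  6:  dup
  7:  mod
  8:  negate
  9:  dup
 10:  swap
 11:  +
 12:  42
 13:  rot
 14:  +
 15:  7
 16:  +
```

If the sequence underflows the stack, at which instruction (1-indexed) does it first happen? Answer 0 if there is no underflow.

-9     : -9
dup    : -9 -9
+      : -18
12     : -18 12
mod    : -6
dup    : -6 -6
mod    : 0
negate : 0
dup    : 0 0
swap   : 0 0
+      : 0
42     : 0 42
rot  — needs 3 operands, stack has 2 → underflow

13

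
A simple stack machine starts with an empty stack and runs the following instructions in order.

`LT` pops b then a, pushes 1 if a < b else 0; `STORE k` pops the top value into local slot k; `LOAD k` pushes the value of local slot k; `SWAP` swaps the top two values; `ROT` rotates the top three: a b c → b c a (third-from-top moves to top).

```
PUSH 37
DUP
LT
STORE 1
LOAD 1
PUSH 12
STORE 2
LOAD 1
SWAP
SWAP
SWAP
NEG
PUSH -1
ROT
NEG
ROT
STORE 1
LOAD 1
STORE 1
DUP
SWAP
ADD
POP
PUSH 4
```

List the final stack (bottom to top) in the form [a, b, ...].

[-1, 4]

PUSH 37 → 37
DUP     → 37 37
LT      → 0
STORE 1 → (empty)
LOAD 1  → 0
PUSH 12 → 0 12
STORE 2 → 0
LOAD 1  → 0 0
SWAP    → 0 0
SWAP    → 0 0
SWAP    → 0 0
NEG     → 0 0
PUSH -1 → 0 0 -1
ROT     → 0 -1 0
NEG     → 0 -1 0
ROT     → -1 0 0
STORE 1 → -1 0
LOAD 1  → -1 0 0
STORE 1 → -1 0
DUP     → -1 0 0
SWAP    → -1 0 0
ADD     → -1 0
POP     → -1
PUSH 4  → -1 4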